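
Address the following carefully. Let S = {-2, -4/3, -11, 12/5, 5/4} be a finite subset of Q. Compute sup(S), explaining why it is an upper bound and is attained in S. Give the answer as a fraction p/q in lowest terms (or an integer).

S is finite, so sup(S) = max(S).
Sorted decreasing:
12/5, 5/4, -4/3, -2, -11
The extremum is 12/5.
For every x in S, x <= 12/5. And 12/5 is in S, so it is attained.
Therefore sup(S) = 12/5.

12/5


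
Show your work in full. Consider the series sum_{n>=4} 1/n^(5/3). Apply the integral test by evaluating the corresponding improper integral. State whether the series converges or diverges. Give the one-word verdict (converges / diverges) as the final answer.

Let f(x) = x^(-5/3). Then f is positive, continuous, and decreasing on [4, infinity), so the integral test applies.
Compute the improper integral int_{4}^infinity f(x) dx:
  antiderivative F(x) = -3/(2*x^(2/3)).
  As x -> infinity, F(x) -> 0 (since p = 5/3 > 1).
  So int = F(infinity) - F(4) = 0 - (-3*2^(2/3)/8) = 3*2^(2/3)/8.
  Finite, so by the integral test, the series converges.

converges


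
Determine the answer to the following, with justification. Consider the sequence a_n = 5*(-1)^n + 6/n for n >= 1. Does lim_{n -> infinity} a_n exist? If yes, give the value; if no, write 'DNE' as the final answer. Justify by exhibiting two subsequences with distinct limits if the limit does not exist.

Examine the behaviour of a_n along subsequences.
a_{2k} = 5 + 6/(2k) -> 5. a_{2k+1} = -5 + 6/(2k+1) -> -5.
Since these two subsequential limits are 5 and -5, distinct, the full sequence cannot converge (a convergent sequence has all subsequences tending to the same limit). So lim a_n does not exist.

DNE


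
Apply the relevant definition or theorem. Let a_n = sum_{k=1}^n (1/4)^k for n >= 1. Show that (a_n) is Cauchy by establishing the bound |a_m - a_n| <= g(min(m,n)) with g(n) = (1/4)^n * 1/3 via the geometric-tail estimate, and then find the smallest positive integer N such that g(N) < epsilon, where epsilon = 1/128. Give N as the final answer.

For m > n >= 1: |a_m - a_n| = sum_{k=n+1}^m (1/4)^k < sum_{k=n+1}^infinity (1/4)^k = (1/4)^(n+1) / (1 - 1/4) = (1/4)^n * (1/4) * (4/3) = (1/4)^n * 1/3.
So g(n) = (1/4)^n / 3. Since g(n) -> 0, (a_n) is Cauchy.
Now solve g(N) < 1/128: (1/4)^N / 3 < 1/128 <=> 4^N > 1 / (3 * 1/128) = 128/3.
Check powers of 4: 4^2 = 16 <= 128/3, 4^3 = 64 > 128/3.
So the smallest such N is 3. Check: g(3) = 1/(3 * 64) = 1/192 < 1/128.

3


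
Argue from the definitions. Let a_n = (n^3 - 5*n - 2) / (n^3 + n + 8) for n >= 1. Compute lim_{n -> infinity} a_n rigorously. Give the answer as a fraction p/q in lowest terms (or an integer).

Divide numerator and denominator by n^3, the highest power:
numerator / n^3 = 1 - 5/n^2 - 2/n^3
denominator / n^3 = 1 + n^(-2) + 8/n^3
As n -> infinity, all terms of the form c/n^k (k >= 1) tend to 0.
So numerator / n^3 -> 1 and denominator / n^3 -> 1.
Therefore lim a_n = 1.

1


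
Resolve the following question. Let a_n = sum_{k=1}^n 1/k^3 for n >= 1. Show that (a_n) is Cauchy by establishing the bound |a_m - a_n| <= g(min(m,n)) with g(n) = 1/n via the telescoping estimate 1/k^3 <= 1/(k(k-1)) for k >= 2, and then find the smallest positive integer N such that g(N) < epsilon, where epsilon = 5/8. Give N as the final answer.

For m > n >= 1: |a_m - a_n| = sum_{k=n+1}^m 1/k^3.
Use 1/k^3 <= 1/(k(k-1)) = 1/(k-1) - 1/k for k >= 2 (which holds since k^3 >= k^2 >= k(k-1) for k >= 2):
sum_{k=n+1}^m 1/k^3 <= sum_{k=n+1}^m (1/(k-1) - 1/k) = 1/n - 1/m <= 1/n.
By symmetry the same bound holds with n,m swapped, so |a_m - a_n| <= 1/min(m,n) = g(min(m,n)). Since g(n) -> 0, (a_n) is Cauchy.
Now solve g(N) < 5/8: 1/N < 5/8 <=> N > 1/(5/8) = 8/5.
The smallest integer strictly greater than 8/5 is N = 2.
Check: g(2) = 1/2 < 5/8; g(1) = 1/1 >= 5/8. So N = 2.

2


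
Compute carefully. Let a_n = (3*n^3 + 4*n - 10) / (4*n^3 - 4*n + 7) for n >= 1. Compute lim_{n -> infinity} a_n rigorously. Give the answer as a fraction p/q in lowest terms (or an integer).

Divide numerator and denominator by n^3, the highest power:
numerator / n^3 = 3 + 4/n^2 - 10/n^3
denominator / n^3 = 4 - 4/n^2 + 7/n^3
As n -> infinity, all terms of the form c/n^k (k >= 1) tend to 0.
So numerator / n^3 -> 3 and denominator / n^3 -> 4.
Therefore lim a_n = 3/4.

3/4


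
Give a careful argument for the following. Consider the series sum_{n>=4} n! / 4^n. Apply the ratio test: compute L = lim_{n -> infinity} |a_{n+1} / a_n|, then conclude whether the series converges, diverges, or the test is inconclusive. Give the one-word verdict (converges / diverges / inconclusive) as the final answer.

Let a_n denote the general term. Form the ratio a_{n+1}/a_n and simplify:
a_{n+1}/a_n = n/4 + 1/4
Take the limit as n -> infinity: L = infinity.
Since L = infinity > 1 (or L = infinity), the ratio test implies the series diverges.

diverges


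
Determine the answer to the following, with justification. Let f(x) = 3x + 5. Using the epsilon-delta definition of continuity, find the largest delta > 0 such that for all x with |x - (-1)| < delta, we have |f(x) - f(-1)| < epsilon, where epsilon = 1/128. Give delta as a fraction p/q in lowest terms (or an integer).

We compute f(-1) = 3*(-1) + 5 = 2.
|f(x) - f(-1)| = |3x + 5 - (2)| = |3(x - (-1))| = 3|x - (-1)|.
We need 3|x - (-1)| < 1/128, i.e. |x - (-1)| < 1/128 / 3 = 1/384.
So any delta <= 1/384 works. Conversely, if delta > 1/384, then x = -1 + 1/384 satisfies |x - (-1)| = 1/384 < delta but |f(x) - f(-1)| = 3 * 1/384 = 1/128, which is not < 1/128; so no larger delta works.
Hence the largest such delta is 1/384.

1/384


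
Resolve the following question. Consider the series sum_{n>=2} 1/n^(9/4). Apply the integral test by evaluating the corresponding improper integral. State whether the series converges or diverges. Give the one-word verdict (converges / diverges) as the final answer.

Let f(x) = x^(-9/4). Then f is positive, continuous, and decreasing on [2, infinity), so the integral test applies.
Compute the improper integral int_{2}^infinity f(x) dx:
  antiderivative F(x) = -4/(5*x^(5/4)).
  As x -> infinity, F(x) -> 0 (since p = 9/4 > 1).
  So int = F(infinity) - F(2) = 0 - (-2^(3/4)/5) = 2^(3/4)/5.
  Finite, so by the integral test, the series converges.

converges


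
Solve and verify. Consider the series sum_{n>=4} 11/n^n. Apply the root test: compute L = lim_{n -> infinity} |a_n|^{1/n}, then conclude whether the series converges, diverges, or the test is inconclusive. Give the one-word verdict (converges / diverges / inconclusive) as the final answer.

Let a_n denote the general term. Form |a_n|^(1/n) and simplify:
|a_n|^(1/n) = 11^(1/n)/n
Take the limit as n -> infinity: L = 0.
Since L = 0 < 1, the root test implies convergence.

converges


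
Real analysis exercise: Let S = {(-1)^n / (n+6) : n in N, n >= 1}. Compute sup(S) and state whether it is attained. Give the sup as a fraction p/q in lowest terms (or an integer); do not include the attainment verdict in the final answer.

Analysis:
- Values: -1/7, 1/8, -1/9, 1/10, -1/11, ...
- Positive terms (even n): 1/(2+6), 1/(4+6), ... decreasing -> max = 1/8 (n=2).
- Negative terms (odd n): -1/(1+6), -1/(3+6), ... increasing -> min = -1/7 (n=1).
- So sup = 1/8 (attained at n=2); inf = -1/7 (attained at n=1).
Conclusion: sup(S) = 1/8, attained in S.

1/8


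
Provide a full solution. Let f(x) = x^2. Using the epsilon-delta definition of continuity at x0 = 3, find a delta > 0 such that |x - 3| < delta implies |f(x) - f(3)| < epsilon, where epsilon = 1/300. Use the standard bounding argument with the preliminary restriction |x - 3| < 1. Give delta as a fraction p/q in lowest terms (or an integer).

Factor: |x^2 - (3)^2| = |x - 3| * |x + 3|.
Impose |x - 3| < 1 first. Then |x + 3| = |(x - 3) + 2*(3)| <= |x - 3| + 2*|3| < 1 + 6 = 7.
So |x^2 - (3)^2| < delta * 7.
We need delta * 7 <= 1/300, i.e. delta <= 1/300/7 = 1/2100.
Since 1/2100 < 1, this is tighter than 1; take delta = 1/2100.
So delta = 1/2100 works.

1/2100


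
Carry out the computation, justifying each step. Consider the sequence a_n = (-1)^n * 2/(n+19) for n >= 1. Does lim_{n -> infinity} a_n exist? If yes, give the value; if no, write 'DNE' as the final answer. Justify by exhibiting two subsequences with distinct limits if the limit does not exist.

Examine the behaviour of a_n along subsequences.
Even-n subsequence a_{2k} = 2/(2k+19) -> 0. Odd-n subsequence a_{2k+1} = -2/(2k+20) -> 0. Both tend to 0, which suggests the limit is 0; verify directly.
|a_n - 0| = 2/(n+19) < 2/n for every n >= 1.
Given epsilon > 0, choose a positive integer N > 2/epsilon. Then for all n >= N, |a_n| < 2/n <= 2/N < epsilon.
So by the definition of the limit, lim a_n exists and equals 0.

0


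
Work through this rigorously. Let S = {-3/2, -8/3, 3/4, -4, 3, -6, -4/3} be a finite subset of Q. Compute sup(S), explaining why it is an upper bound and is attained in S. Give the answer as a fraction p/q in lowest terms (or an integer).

S is finite, so sup(S) = max(S).
Sorted decreasing:
3, 3/4, -4/3, -3/2, -8/3, -4, -6
The extremum is 3.
For every x in S, x <= 3. And 3 is in S, so it is attained.
Therefore sup(S) = 3.

3


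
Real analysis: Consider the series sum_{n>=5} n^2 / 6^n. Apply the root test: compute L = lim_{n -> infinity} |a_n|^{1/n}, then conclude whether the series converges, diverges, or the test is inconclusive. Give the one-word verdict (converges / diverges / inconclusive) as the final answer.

Let a_n denote the general term. Form |a_n|^(1/n) and simplify:
|a_n|^(1/n) = n^(2/n)/6
Take the limit as n -> infinity: L = 1/6.
Since L = 1/6 < 1, the root test implies convergence.

converges


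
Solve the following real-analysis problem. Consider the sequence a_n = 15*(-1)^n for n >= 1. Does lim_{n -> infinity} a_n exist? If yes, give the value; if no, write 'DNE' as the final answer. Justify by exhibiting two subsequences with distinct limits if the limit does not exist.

Examine the behaviour of a_n along subsequences.
Even-n subsequence a_{2k} = 15 -> 15. Odd-n subsequence a_{2k+1} = -15 -> -15.
Since these two subsequential limits are 15 and -15, distinct, the full sequence cannot converge (a convergent sequence has all subsequences tending to the same limit). So lim a_n does not exist.

DNE


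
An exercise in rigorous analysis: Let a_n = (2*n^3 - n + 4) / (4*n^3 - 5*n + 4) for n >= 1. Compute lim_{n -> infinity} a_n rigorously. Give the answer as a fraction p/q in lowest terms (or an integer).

Divide numerator and denominator by n^3, the highest power:
numerator / n^3 = 2 - 1/n^2 + 4/n^3
denominator / n^3 = 4 - 5/n^2 + 4/n^3
As n -> infinity, all terms of the form c/n^k (k >= 1) tend to 0.
So numerator / n^3 -> 2 and denominator / n^3 -> 4.
Therefore lim a_n = 1/2.

1/2


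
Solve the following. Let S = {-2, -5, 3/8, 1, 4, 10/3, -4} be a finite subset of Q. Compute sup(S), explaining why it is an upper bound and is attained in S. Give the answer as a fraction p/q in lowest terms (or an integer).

S is finite, so sup(S) = max(S).
Sorted decreasing:
4, 10/3, 1, 3/8, -2, -4, -5
The extremum is 4.
For every x in S, x <= 4. And 4 is in S, so it is attained.
Therefore sup(S) = 4.

4


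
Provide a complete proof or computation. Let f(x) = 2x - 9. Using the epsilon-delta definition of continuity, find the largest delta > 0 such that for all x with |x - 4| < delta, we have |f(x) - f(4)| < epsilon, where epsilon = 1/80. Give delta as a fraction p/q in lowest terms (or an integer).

We compute f(4) = 2*(4) - 9 = -1.
|f(x) - f(4)| = |2x - 9 - (-1)| = |2(x - 4)| = 2|x - 4|.
We need 2|x - 4| < 1/80, i.e. |x - 4| < 1/80 / 2 = 1/160.
So any delta <= 1/160 works. Conversely, if delta > 1/160, then x = 4 + 1/160 satisfies |x - 4| = 1/160 < delta but |f(x) - f(4)| = 2 * 1/160 = 1/80, which is not < 1/80; so no larger delta works.
Hence the largest such delta is 1/160.

1/160


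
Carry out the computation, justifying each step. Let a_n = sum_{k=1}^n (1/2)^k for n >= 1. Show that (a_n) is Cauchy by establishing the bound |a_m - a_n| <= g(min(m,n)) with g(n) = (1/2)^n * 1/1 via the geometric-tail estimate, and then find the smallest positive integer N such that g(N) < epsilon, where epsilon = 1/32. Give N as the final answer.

For m > n >= 1: |a_m - a_n| = sum_{k=n+1}^m (1/2)^k < sum_{k=n+1}^infinity (1/2)^k = (1/2)^(n+1) / (1 - 1/2) = (1/2)^n * (1/2) * (2/1) = (1/2)^n * 1/1.
So g(n) = (1/2)^n / 1. Since g(n) -> 0, (a_n) is Cauchy.
Now solve g(N) < 1/32: (1/2)^N / 1 < 1/32 <=> 2^N > 1 / (1 * 1/32) = 32.
Check powers of 2: 2^5 = 32 <= 32, 2^6 = 64 > 32.
So the smallest such N is 6. Check: g(6) = 1/(1 * 64) = 1/64 < 1/32.

6


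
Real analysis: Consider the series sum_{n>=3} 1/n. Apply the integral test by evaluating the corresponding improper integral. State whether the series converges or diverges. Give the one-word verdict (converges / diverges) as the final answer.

Let f(x) = 1/x. Then f is positive, continuous, and decreasing on [3, infinity), so the integral test applies.
Compute the improper integral int_{3}^infinity f(x) dx:
  antiderivative F(x) = log(x).
  As x -> infinity, log(x) -> infinity.
  So int = infinity - log(3) = infinity. By the integral test, the series diverges.

diverges


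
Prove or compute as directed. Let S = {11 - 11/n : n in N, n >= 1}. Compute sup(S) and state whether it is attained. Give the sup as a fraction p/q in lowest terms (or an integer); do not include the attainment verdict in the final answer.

Analysis:
- Values: 0, 11/2, 22/3, 33/4, ... strictly increasing.
- Minimum is 0 (n=1); inf = 0 (attained).
- 11 - 11/n -> 11 from below; sup = 11, not attained.
Conclusion: sup(S) = 11, not attained in S.

11


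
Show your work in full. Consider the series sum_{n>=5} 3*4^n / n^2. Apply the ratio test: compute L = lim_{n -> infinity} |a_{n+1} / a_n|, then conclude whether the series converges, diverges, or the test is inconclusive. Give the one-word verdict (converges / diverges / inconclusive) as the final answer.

Let a_n denote the general term. Form the ratio a_{n+1}/a_n and simplify:
a_{n+1}/a_n = 4*n^2/(n + 1)^2
Take the limit as n -> infinity: L = 4.
Since L = 4 > 1 (or L = infinity), the ratio test implies the series diverges.

diverges


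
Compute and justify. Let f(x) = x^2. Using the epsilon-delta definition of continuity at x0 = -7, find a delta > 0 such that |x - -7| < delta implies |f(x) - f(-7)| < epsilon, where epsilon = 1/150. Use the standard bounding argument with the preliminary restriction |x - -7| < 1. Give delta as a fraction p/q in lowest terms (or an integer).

Factor: |x^2 - (-7)^2| = |x - -7| * |x + -7|.
Impose |x - -7| < 1 first. Then |x + -7| = |(x - -7) + 2*(-7)| <= |x - -7| + 2*|-7| < 1 + 14 = 15.
So |x^2 - (-7)^2| < delta * 15.
We need delta * 15 <= 1/150, i.e. delta <= 1/150/15 = 1/2250.
Since 1/2250 < 1, this is tighter than 1; take delta = 1/2250.
So delta = 1/2250 works.

1/2250


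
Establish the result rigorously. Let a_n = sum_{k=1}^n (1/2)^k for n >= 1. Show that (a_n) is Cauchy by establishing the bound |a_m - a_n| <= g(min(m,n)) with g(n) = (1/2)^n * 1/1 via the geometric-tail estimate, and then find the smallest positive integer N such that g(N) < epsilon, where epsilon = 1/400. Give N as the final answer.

For m > n >= 1: |a_m - a_n| = sum_{k=n+1}^m (1/2)^k < sum_{k=n+1}^infinity (1/2)^k = (1/2)^(n+1) / (1 - 1/2) = (1/2)^n * (1/2) * (2/1) = (1/2)^n * 1/1.
So g(n) = (1/2)^n / 1. Since g(n) -> 0, (a_n) is Cauchy.
Now solve g(N) < 1/400: (1/2)^N / 1 < 1/400 <=> 2^N > 1 / (1 * 1/400) = 400.
Check powers of 2: 2^8 = 256 <= 400, 2^9 = 512 > 400.
So the smallest such N is 9. Check: g(9) = 1/(1 * 512) = 1/512 < 1/400.

9


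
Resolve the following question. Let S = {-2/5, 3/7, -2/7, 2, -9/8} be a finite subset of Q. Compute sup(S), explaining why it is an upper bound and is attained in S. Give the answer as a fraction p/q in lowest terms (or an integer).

S is finite, so sup(S) = max(S).
Sorted decreasing:
2, 3/7, -2/7, -2/5, -9/8
The extremum is 2.
For every x in S, x <= 2. And 2 is in S, so it is attained.
Therefore sup(S) = 2.

2


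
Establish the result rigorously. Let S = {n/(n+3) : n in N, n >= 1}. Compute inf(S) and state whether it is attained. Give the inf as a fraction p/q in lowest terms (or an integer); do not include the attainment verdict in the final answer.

Analysis:
- Values: 1/4, 2/5, 1/2, 4/7, ... strictly increasing.
- Minimum is 1/4 (n=1); inf = 1/4 (attained).
- n/(n+3) = 1 - 3/(n+3) -> 1 from below as n -> infinity, and never equals 1.
- So sup = 1 (not attained).
Conclusion: inf(S) = 1/4, attained in S.

1/4


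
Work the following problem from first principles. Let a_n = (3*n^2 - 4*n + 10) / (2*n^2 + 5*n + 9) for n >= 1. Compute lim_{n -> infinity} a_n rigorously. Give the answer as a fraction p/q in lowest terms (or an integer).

Divide numerator and denominator by n^2, the highest power:
numerator / n^2 = 3 - 4/n + 10/n^2
denominator / n^2 = 2 + 5/n + 9/n^2
As n -> infinity, all terms of the form c/n^k (k >= 1) tend to 0.
So numerator / n^2 -> 3 and denominator / n^2 -> 2.
Therefore lim a_n = 3/2.

3/2


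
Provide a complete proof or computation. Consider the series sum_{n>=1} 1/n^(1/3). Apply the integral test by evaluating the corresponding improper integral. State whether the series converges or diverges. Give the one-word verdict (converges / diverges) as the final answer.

Let f(x) = x^(-1/3). Then f is positive, continuous, and decreasing on [1, infinity), so the integral test applies.
Compute the improper integral int_{1}^infinity f(x) dx:
  antiderivative F(x) = 3*x^(2/3)/2.
  As x -> infinity, F(x) -> infinity (since p = 1/3 < 1).
  So the integral diverges. By the integral test, the series diverges.

diverges


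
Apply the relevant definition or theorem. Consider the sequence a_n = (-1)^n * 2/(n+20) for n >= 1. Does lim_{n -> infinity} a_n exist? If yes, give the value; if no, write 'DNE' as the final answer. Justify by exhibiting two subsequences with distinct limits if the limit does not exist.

Examine the behaviour of a_n along subsequences.
Even-n subsequence a_{2k} = 2/(2k+20) -> 0. Odd-n subsequence a_{2k+1} = -2/(2k+21) -> 0. Both tend to 0, which suggests the limit is 0; verify directly.
|a_n - 0| = 2/(n+20) < 2/n for every n >= 1.
Given epsilon > 0, choose a positive integer N > 2/epsilon. Then for all n >= N, |a_n| < 2/n <= 2/N < epsilon.
So by the definition of the limit, lim a_n exists and equals 0.

0


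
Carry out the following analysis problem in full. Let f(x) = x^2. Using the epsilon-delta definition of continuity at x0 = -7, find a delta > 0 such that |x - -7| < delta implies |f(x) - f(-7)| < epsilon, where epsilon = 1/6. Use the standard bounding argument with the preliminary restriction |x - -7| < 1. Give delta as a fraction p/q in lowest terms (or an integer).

Factor: |x^2 - (-7)^2| = |x - -7| * |x + -7|.
Impose |x - -7| < 1 first. Then |x + -7| = |(x - -7) + 2*(-7)| <= |x - -7| + 2*|-7| < 1 + 14 = 15.
So |x^2 - (-7)^2| < delta * 15.
We need delta * 15 <= 1/6, i.e. delta <= 1/6/15 = 1/90.
Since 1/90 < 1, this is tighter than 1; take delta = 1/90.
So delta = 1/90 works.

1/90


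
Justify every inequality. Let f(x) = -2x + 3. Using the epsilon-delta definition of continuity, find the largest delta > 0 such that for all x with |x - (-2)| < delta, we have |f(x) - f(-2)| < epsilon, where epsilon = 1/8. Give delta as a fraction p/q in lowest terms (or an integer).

We compute f(-2) = -2*(-2) + 3 = 7.
|f(x) - f(-2)| = |-2x + 3 - (7)| = |-2(x - (-2))| = 2|x - (-2)|.
We need 2|x - (-2)| < 1/8, i.e. |x - (-2)| < 1/8 / 2 = 1/16.
So any delta <= 1/16 works. Conversely, if delta > 1/16, then x = -2 + 1/16 satisfies |x - (-2)| = 1/16 < delta but |f(x) - f(-2)| = 2 * 1/16 = 1/8, which is not < 1/8; so no larger delta works.
Hence the largest such delta is 1/16.

1/16


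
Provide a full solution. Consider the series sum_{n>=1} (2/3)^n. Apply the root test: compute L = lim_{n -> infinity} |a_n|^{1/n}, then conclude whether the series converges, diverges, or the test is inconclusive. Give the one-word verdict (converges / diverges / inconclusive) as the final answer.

Let a_n denote the general term. Form |a_n|^(1/n) and simplify:
|a_n|^(1/n) = 2/3
Take the limit as n -> infinity: L = 2/3.
Since L = 2/3 < 1, the root test implies convergence.

converges


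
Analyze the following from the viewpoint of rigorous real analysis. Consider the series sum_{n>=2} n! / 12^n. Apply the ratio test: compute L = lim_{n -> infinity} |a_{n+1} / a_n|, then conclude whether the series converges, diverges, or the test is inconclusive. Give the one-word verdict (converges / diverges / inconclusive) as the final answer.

Let a_n denote the general term. Form the ratio a_{n+1}/a_n and simplify:
a_{n+1}/a_n = n/12 + 1/12
Take the limit as n -> infinity: L = infinity.
Since L = infinity > 1 (or L = infinity), the ratio test implies the series diverges.

diverges


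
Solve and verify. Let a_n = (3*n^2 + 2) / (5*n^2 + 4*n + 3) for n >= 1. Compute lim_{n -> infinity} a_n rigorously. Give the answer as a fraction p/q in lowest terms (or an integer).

Divide numerator and denominator by n^2, the highest power:
numerator / n^2 = 3 + 2/n^2
denominator / n^2 = 5 + 4/n + 3/n^2
As n -> infinity, all terms of the form c/n^k (k >= 1) tend to 0.
So numerator / n^2 -> 3 and denominator / n^2 -> 5.
Therefore lim a_n = 3/5.

3/5


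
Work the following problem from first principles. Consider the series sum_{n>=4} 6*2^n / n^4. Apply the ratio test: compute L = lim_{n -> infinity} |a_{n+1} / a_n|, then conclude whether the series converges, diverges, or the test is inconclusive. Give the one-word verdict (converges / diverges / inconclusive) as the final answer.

Let a_n denote the general term. Form the ratio a_{n+1}/a_n and simplify:
a_{n+1}/a_n = 2*n^4/(n + 1)^4
Take the limit as n -> infinity: L = 2.
Since L = 2 > 1 (or L = infinity), the ratio test implies the series diverges.

diverges


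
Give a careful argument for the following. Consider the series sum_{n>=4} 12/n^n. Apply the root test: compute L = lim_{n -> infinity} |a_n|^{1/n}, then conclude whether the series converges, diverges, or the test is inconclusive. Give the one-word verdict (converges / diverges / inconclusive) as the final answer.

Let a_n denote the general term. Form |a_n|^(1/n) and simplify:
|a_n|^(1/n) = 12^(1/n)/n
Take the limit as n -> infinity: L = 0.
Since L = 0 < 1, the root test implies convergence.

converges


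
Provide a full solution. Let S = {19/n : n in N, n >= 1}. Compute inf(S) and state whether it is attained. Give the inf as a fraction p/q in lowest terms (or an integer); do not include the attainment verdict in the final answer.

Analysis:
- Values: 19, 19/2, 19/3, 19/4, ... strictly decreasing.
- The maximum is 19 (n=1); sup = 19 (attained).
- The set is bounded below by 0; 19/n -> 0 so 0 is the greatest lower bound.
- 0 is not in the set, so inf = 0 is not attained.
Conclusion: inf(S) = 0, not attained in S.

0


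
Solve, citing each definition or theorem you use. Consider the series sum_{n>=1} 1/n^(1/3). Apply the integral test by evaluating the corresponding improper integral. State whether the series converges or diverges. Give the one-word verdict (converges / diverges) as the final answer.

Let f(x) = x^(-1/3). Then f is positive, continuous, and decreasing on [1, infinity), so the integral test applies.
Compute the improper integral int_{1}^infinity f(x) dx:
  antiderivative F(x) = 3*x^(2/3)/2.
  As x -> infinity, F(x) -> infinity (since p = 1/3 < 1).
  So the integral diverges. By the integral test, the series diverges.

diverges


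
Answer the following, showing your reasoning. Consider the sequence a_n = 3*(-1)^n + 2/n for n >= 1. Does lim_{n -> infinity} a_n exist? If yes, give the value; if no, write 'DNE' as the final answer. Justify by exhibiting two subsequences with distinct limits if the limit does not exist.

Examine the behaviour of a_n along subsequences.
a_{2k} = 3 + 2/(2k) -> 3. a_{2k+1} = -3 + 2/(2k+1) -> -3.
Since these two subsequential limits are 3 and -3, distinct, the full sequence cannot converge (a convergent sequence has all subsequences tending to the same limit). So lim a_n does not exist.

DNE


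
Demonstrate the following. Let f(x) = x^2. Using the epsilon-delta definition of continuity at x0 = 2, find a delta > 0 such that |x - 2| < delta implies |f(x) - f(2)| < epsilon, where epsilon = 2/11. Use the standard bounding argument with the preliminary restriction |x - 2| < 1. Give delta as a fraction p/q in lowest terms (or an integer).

Factor: |x^2 - (2)^2| = |x - 2| * |x + 2|.
Impose |x - 2| < 1 first. Then |x + 2| = |(x - 2) + 2*(2)| <= |x - 2| + 2*|2| < 1 + 4 = 5.
So |x^2 - (2)^2| < delta * 5.
We need delta * 5 <= 2/11, i.e. delta <= 2/11/5 = 2/55.
Since 2/55 < 1, this is tighter than 1; take delta = 2/55.
So delta = 2/55 works.

2/55


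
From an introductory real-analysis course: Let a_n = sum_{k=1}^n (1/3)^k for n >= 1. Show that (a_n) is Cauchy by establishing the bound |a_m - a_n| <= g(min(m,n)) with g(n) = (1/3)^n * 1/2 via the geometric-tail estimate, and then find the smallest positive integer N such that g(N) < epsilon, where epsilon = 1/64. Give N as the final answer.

For m > n >= 1: |a_m - a_n| = sum_{k=n+1}^m (1/3)^k < sum_{k=n+1}^infinity (1/3)^k = (1/3)^(n+1) / (1 - 1/3) = (1/3)^n * (1/3) * (3/2) = (1/3)^n * 1/2.
So g(n) = (1/3)^n / 2. Since g(n) -> 0, (a_n) is Cauchy.
Now solve g(N) < 1/64: (1/3)^N / 2 < 1/64 <=> 3^N > 1 / (2 * 1/64) = 32.
Check powers of 3: 3^3 = 27 <= 32, 3^4 = 81 > 32.
So the smallest such N is 4. Check: g(4) = 1/(2 * 81) = 1/162 < 1/64.

4


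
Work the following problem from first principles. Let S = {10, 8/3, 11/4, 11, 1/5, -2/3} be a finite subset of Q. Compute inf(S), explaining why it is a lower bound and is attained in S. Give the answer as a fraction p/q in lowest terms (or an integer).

S is finite, so inf(S) = min(S).
Sorted increasing:
-2/3, 1/5, 8/3, 11/4, 10, 11
The extremum is -2/3.
For every x in S, x >= -2/3. And -2/3 is in S, so it is attained.
Therefore inf(S) = -2/3.

-2/3


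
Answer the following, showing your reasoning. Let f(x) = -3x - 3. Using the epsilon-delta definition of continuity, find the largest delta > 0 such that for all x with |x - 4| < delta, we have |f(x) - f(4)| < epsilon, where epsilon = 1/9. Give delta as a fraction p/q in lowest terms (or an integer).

We compute f(4) = -3*(4) - 3 = -15.
|f(x) - f(4)| = |-3x - 3 - (-15)| = |-3(x - 4)| = 3|x - 4|.
We need 3|x - 4| < 1/9, i.e. |x - 4| < 1/9 / 3 = 1/27.
So any delta <= 1/27 works. Conversely, if delta > 1/27, then x = 4 + 1/27 satisfies |x - 4| = 1/27 < delta but |f(x) - f(4)| = 3 * 1/27 = 1/9, which is not < 1/9; so no larger delta works.
Hence the largest such delta is 1/27.

1/27


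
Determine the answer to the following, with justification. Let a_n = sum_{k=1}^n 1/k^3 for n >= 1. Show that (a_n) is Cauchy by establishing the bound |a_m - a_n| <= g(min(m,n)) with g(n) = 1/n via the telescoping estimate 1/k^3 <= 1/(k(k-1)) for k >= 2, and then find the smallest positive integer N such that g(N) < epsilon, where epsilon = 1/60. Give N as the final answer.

For m > n >= 1: |a_m - a_n| = sum_{k=n+1}^m 1/k^3.
Use 1/k^3 <= 1/(k(k-1)) = 1/(k-1) - 1/k for k >= 2 (which holds since k^3 >= k^2 >= k(k-1) for k >= 2):
sum_{k=n+1}^m 1/k^3 <= sum_{k=n+1}^m (1/(k-1) - 1/k) = 1/n - 1/m <= 1/n.
By symmetry the same bound holds with n,m swapped, so |a_m - a_n| <= 1/min(m,n) = g(min(m,n)). Since g(n) -> 0, (a_n) is Cauchy.
Now solve g(N) < 1/60: 1/N < 1/60 <=> N > 1/(1/60) = 60.
The smallest integer strictly greater than 60 is N = 61.
Check: g(61) = 1/61 < 1/60; g(60) = 1/60 >= 1/60. So N = 61.

61


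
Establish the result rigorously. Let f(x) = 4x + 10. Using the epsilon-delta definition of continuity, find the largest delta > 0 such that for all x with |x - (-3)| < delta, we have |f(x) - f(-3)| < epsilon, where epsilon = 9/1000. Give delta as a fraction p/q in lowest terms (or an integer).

We compute f(-3) = 4*(-3) + 10 = -2.
|f(x) - f(-3)| = |4x + 10 - (-2)| = |4(x - (-3))| = 4|x - (-3)|.
We need 4|x - (-3)| < 9/1000, i.e. |x - (-3)| < 9/1000 / 4 = 9/4000.
So any delta <= 9/4000 works. Conversely, if delta > 9/4000, then x = -3 + 9/4000 satisfies |x - (-3)| = 9/4000 < delta but |f(x) - f(-3)| = 4 * 9/4000 = 9/1000, which is not < 9/1000; so no larger delta works.
Hence the largest such delta is 9/4000.

9/4000


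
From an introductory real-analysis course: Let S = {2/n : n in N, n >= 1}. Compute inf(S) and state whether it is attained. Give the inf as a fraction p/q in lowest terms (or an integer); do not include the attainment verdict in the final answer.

Analysis:
- Values: 2, 1, 2/3, 1/2, ... strictly decreasing.
- The maximum is 2 (n=1); sup = 2 (attained).
- The set is bounded below by 0; 2/n -> 0 so 0 is the greatest lower bound.
- 0 is not in the set, so inf = 0 is not attained.
Conclusion: inf(S) = 0, not attained in S.

0


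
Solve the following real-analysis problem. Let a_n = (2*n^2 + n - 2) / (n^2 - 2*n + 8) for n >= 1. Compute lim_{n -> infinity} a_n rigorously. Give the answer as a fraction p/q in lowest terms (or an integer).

Divide numerator and denominator by n^2, the highest power:
numerator / n^2 = 2 + 1/n - 2/n^2
denominator / n^2 = 1 - 2/n + 8/n^2
As n -> infinity, all terms of the form c/n^k (k >= 1) tend to 0.
So numerator / n^2 -> 2 and denominator / n^2 -> 1.
Therefore lim a_n = 2.

2


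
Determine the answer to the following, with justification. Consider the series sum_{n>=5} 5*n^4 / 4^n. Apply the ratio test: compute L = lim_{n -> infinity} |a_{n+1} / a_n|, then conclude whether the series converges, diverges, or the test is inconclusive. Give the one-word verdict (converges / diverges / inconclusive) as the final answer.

Let a_n denote the general term. Form the ratio a_{n+1}/a_n and simplify:
a_{n+1}/a_n = (n + 1)^4/(4*n^4)
Take the limit as n -> infinity: L = 1/4.
Since L = 1/4 < 1, the ratio test implies the series converges.

converges


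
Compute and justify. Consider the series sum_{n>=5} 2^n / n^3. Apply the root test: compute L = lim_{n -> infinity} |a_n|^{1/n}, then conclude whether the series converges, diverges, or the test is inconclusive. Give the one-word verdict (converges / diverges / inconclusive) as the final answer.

Let a_n denote the general term. Form |a_n|^(1/n) and simplify:
|a_n|^(1/n) = 2/n^(3/n)
Take the limit as n -> infinity: L = 2.
Since L = 2 > 1, the root test implies divergence.

diverges


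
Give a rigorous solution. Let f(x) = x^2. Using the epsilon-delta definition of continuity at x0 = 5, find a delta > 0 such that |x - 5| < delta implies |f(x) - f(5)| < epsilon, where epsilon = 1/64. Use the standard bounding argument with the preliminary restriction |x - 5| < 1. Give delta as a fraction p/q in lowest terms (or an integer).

Factor: |x^2 - (5)^2| = |x - 5| * |x + 5|.
Impose |x - 5| < 1 first. Then |x + 5| = |(x - 5) + 2*(5)| <= |x - 5| + 2*|5| < 1 + 10 = 11.
So |x^2 - (5)^2| < delta * 11.
We need delta * 11 <= 1/64, i.e. delta <= 1/64/11 = 1/704.
Since 1/704 < 1, this is tighter than 1; take delta = 1/704.
So delta = 1/704 works.

1/704


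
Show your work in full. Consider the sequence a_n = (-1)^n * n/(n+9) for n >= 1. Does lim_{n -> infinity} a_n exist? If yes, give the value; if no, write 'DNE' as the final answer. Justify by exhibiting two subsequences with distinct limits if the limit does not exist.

Examine the behaviour of a_n along subsequences.
a_{2k} = 2k/(2k+9) -> 1. a_{2k+1} = -(2k+1)/(2k+10) -> -1.
Since these two subsequential limits are 1 and -1, distinct, the full sequence cannot converge (a convergent sequence has all subsequences tending to the same limit). So lim a_n does not exist.

DNE


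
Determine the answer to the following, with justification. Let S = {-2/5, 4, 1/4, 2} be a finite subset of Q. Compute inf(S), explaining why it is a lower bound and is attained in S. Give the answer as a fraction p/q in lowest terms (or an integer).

S is finite, so inf(S) = min(S).
Sorted increasing:
-2/5, 1/4, 2, 4
The extremum is -2/5.
For every x in S, x >= -2/5. And -2/5 is in S, so it is attained.
Therefore inf(S) = -2/5.

-2/5


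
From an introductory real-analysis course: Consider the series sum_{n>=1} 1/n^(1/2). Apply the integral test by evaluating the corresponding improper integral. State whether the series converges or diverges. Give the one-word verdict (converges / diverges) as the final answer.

Let f(x) = 1/sqrt(x). Then f is positive, continuous, and decreasing on [1, infinity), so the integral test applies.
Compute the improper integral int_{1}^infinity f(x) dx:
  antiderivative F(x) = 2*sqrt(x).
  As x -> infinity, F(x) -> infinity (since p = 1/2 < 1).
  So the integral diverges. By the integral test, the series diverges.

diverges


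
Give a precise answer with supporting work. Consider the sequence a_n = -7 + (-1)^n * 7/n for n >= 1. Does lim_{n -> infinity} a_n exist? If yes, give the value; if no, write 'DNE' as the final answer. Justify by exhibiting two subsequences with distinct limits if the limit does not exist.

Examine the behaviour of a_n along subsequences.
Even-n subsequence a_{2k} = -7 + 7/(2k) -> -7. Odd-n subsequence a_{2k+1} = -7 - 7/(2k+1) -> -7. Both tend to -7, which suggests the limit is -7; verify directly.
|a_n - (-7)| = |(-1)^n * 7/n| = 7/n for every n >= 1.
Given epsilon > 0, choose a positive integer N > 7/epsilon. Then for all n >= N, |a_n - (-7)| = 7/n <= 7/N < epsilon.
So by the definition of the limit, lim a_n exists and equals -7.

-7


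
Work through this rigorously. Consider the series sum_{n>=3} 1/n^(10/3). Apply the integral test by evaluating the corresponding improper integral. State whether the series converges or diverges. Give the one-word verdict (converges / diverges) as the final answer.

Let f(x) = x^(-10/3). Then f is positive, continuous, and decreasing on [3, infinity), so the integral test applies.
Compute the improper integral int_{3}^infinity f(x) dx:
  antiderivative F(x) = -3/(7*x^(7/3)).
  As x -> infinity, F(x) -> 0 (since p = 10/3 > 1).
  So int = F(infinity) - F(3) = 0 - (-3^(2/3)/63) = 3^(2/3)/63.
  Finite, so by the integral test, the series converges.

converges


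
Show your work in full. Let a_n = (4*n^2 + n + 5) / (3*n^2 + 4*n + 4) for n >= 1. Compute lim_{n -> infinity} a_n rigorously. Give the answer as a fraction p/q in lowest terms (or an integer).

Divide numerator and denominator by n^2, the highest power:
numerator / n^2 = 4 + 1/n + 5/n^2
denominator / n^2 = 3 + 4/n + 4/n^2
As n -> infinity, all terms of the form c/n^k (k >= 1) tend to 0.
So numerator / n^2 -> 4 and denominator / n^2 -> 3.
Therefore lim a_n = 4/3.

4/3


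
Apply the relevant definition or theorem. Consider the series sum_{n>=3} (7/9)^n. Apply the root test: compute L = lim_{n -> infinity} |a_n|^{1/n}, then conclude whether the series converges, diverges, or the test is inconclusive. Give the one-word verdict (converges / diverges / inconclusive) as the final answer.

Let a_n denote the general term. Form |a_n|^(1/n) and simplify:
|a_n|^(1/n) = 7/9
Take the limit as n -> infinity: L = 7/9.
Since L = 7/9 < 1, the root test implies convergence.

converges


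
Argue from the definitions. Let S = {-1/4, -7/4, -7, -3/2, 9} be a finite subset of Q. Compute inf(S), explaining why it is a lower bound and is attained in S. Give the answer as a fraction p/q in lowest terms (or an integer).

S is finite, so inf(S) = min(S).
Sorted increasing:
-7, -7/4, -3/2, -1/4, 9
The extremum is -7.
For every x in S, x >= -7. And -7 is in S, so it is attained.
Therefore inf(S) = -7.

-7


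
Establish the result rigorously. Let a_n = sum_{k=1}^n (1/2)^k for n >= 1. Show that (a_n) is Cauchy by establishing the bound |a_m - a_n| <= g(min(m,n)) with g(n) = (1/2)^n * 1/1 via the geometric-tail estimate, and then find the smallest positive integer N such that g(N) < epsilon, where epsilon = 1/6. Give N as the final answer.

For m > n >= 1: |a_m - a_n| = sum_{k=n+1}^m (1/2)^k < sum_{k=n+1}^infinity (1/2)^k = (1/2)^(n+1) / (1 - 1/2) = (1/2)^n * (1/2) * (2/1) = (1/2)^n * 1/1.
So g(n) = (1/2)^n / 1. Since g(n) -> 0, (a_n) is Cauchy.
Now solve g(N) < 1/6: (1/2)^N / 1 < 1/6 <=> 2^N > 1 / (1 * 1/6) = 6.
Check powers of 2: 2^2 = 4 <= 6, 2^3 = 8 > 6.
So the smallest such N is 3. Check: g(3) = 1/(1 * 8) = 1/8 < 1/6.

3


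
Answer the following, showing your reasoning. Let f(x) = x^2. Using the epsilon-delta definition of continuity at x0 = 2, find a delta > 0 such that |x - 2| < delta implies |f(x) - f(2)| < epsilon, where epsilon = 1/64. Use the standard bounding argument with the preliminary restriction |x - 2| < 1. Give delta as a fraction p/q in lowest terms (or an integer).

Factor: |x^2 - (2)^2| = |x - 2| * |x + 2|.
Impose |x - 2| < 1 first. Then |x + 2| = |(x - 2) + 2*(2)| <= |x - 2| + 2*|2| < 1 + 4 = 5.
So |x^2 - (2)^2| < delta * 5.
We need delta * 5 <= 1/64, i.e. delta <= 1/64/5 = 1/320.
Since 1/320 < 1, this is tighter than 1; take delta = 1/320.
So delta = 1/320 works.

1/320


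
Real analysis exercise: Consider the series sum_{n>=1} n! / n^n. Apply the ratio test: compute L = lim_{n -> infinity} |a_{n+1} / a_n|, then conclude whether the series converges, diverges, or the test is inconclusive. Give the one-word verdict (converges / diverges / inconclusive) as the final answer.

Let a_n denote the general term. Form the ratio a_{n+1}/a_n and simplify:
a_{n+1}/a_n = (n/(n + 1))^n
Take the limit as n -> infinity: L = exp(-1).
Since L = exp(-1) < 1, the ratio test implies the series converges.

converges


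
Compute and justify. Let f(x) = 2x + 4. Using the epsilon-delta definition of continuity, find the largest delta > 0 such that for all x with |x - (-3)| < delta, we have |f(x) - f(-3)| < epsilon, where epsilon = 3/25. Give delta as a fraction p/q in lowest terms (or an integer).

We compute f(-3) = 2*(-3) + 4 = -2.
|f(x) - f(-3)| = |2x + 4 - (-2)| = |2(x - (-3))| = 2|x - (-3)|.
We need 2|x - (-3)| < 3/25, i.e. |x - (-3)| < 3/25 / 2 = 3/50.
So any delta <= 3/50 works. Conversely, if delta > 3/50, then x = -3 + 3/50 satisfies |x - (-3)| = 3/50 < delta but |f(x) - f(-3)| = 2 * 3/50 = 3/25, which is not < 3/25; so no larger delta works.
Hence the largest such delta is 3/50.

3/50


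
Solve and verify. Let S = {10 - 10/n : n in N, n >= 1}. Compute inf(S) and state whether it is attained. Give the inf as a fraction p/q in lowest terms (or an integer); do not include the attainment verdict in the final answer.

Analysis:
- Values: 0, 5, 20/3, 15/2, ... strictly increasing.
- Minimum is 0 (n=1); inf = 0 (attained).
- 10 - 10/n -> 10 from below; sup = 10, not attained.
Conclusion: inf(S) = 0, attained in S.

0


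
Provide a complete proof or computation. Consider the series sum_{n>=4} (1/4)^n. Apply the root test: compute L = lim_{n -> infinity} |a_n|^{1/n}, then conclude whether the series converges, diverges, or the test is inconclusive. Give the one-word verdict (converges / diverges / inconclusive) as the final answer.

Let a_n denote the general term. Form |a_n|^(1/n) and simplify:
|a_n|^(1/n) = 1/4
Take the limit as n -> infinity: L = 1/4.
Since L = 1/4 < 1, the root test implies convergence.

converges


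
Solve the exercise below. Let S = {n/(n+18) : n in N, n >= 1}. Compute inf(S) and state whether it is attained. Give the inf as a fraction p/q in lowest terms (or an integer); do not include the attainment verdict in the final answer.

Analysis:
- Values: 1/19, 1/10, 1/7, 2/11, ... strictly increasing.
- Minimum is 1/19 (n=1); inf = 1/19 (attained).
- n/(n+18) = 1 - 18/(n+18) -> 1 from below as n -> infinity, and never equals 1.
- So sup = 1 (not attained).
Conclusion: inf(S) = 1/19, attained in S.

1/19


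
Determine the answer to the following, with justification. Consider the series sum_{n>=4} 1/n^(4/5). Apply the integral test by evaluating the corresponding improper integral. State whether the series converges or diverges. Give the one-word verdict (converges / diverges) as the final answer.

Let f(x) = x^(-4/5). Then f is positive, continuous, and decreasing on [4, infinity), so the integral test applies.
Compute the improper integral int_{4}^infinity f(x) dx:
  antiderivative F(x) = 5*x^(1/5).
  As x -> infinity, F(x) -> infinity (since p = 4/5 < 1).
  So the integral diverges. By the integral test, the series diverges.

diverges
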